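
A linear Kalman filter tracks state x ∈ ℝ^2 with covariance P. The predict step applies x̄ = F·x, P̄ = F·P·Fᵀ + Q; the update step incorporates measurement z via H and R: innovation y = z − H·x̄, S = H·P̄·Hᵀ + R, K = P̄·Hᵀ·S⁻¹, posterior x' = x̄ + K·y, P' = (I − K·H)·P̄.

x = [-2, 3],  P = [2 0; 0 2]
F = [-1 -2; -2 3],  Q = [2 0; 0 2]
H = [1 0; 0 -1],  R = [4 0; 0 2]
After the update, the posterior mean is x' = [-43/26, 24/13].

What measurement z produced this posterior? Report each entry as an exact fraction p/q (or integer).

z = [-2, -1]

x̄ = F·x = [-4, 13]
P̄ = F·P·Fᵀ + Q = [12 -8; -8 28]
S = H·P̄·Hᵀ + R = [16 8; 8 30]
K = P̄·Hᵀ·S⁻¹ = [37/52 1/13; -1/26 -12/13]
x' − x̄ = [61/26, -145/13] = K·y
y = (KᵀK)⁻¹·Kᵀ·(x' − x̄) = [2, 12]
z = y + H·x̄ = [2, 12] + [-4, -13] = [-2, -1]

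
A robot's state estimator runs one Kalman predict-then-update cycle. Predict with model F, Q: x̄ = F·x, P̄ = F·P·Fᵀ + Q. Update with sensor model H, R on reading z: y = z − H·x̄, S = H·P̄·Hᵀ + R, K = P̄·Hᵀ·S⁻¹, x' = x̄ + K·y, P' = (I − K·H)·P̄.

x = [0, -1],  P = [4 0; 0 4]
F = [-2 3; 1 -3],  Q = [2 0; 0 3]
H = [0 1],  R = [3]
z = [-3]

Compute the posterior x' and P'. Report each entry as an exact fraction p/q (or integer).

x' = [63/23, -60/23]
P' = [274/23 -66/23; -66/23 129/46]

x̄ = F·x = [-3, 3]
P̄ = F·P·Fᵀ + Q = [54 -44; -44 43]
y = z − H·x̄ = [-6]
S = H·P̄·Hᵀ + R = [46]
K = P̄·Hᵀ·S⁻¹ = [-22/23; 43/46]
x' = x̄ + K·y = [63/23, -60/23]
P' = (I − K·H)·P̄ = [274/23 -66/23; -66/23 129/46]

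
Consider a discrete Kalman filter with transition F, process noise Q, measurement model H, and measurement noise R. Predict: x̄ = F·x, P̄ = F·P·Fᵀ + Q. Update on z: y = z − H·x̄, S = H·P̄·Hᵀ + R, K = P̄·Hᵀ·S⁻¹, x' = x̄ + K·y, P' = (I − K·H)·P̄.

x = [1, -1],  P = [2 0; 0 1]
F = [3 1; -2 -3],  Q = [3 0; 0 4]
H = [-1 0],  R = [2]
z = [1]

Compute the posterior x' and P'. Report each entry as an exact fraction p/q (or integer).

x' = [-3/4, 23/8]
P' = [11/6 -5/4; -5/4 93/8]

x̄ = F·x = [2, 1]
P̄ = F·P·Fᵀ + Q = [22 -15; -15 21]
y = z − H·x̄ = [3]
S = H·P̄·Hᵀ + R = [24]
K = P̄·Hᵀ·S⁻¹ = [-11/12; 5/8]
x' = x̄ + K·y = [-3/4, 23/8]
P' = (I − K·H)·P̄ = [11/6 -5/4; -5/4 93/8]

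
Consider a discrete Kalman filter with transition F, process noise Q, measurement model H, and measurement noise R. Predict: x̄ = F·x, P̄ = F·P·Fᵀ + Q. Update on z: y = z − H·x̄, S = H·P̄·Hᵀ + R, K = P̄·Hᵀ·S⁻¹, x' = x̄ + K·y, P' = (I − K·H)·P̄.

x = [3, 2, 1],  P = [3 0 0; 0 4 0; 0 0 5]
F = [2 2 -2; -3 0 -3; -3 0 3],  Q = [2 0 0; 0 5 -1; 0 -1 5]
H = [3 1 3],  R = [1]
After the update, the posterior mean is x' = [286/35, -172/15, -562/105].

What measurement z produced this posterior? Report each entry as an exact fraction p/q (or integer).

z = [-3]

x̄ = F·x = [8, -12, -6]
P̄ = F·P·Fᵀ + Q = [50 12 -48; 12 77 -19; -48 -19 77]
S = H·P̄·Hᵀ + R = [315]
K = P̄·Hᵀ·S⁻¹ = [2/35; 8/45; 68/315]
x' − x̄ = [6/35, 8/15, 68/105] = K·y
y = (KᵀK)⁻¹·Kᵀ·(x' − x̄) = [3]
z = y + H·x̄ = [3] + [-6] = [-3]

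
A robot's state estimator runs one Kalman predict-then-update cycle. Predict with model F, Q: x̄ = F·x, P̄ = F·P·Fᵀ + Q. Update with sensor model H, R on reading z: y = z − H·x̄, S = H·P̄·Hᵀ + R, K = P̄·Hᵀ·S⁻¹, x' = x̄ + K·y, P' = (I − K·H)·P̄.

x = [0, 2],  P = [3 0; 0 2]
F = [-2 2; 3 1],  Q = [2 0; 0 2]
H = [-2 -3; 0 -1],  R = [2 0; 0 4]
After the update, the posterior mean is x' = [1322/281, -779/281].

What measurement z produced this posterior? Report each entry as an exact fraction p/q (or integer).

z = [-1, 3]

x̄ = F·x = [4, 2]
P̄ = F·P·Fᵀ + Q = [22 -14; -14 31]
S = H·P̄·Hᵀ + R = [201 65; 65 35]
K = P̄·Hᵀ·S⁻¹ = [-98/281 1472/1405; -26/281 -1003/1405]
x' − x̄ = [198/281, -1341/281] = K·y
y = (KᵀK)⁻¹·Kᵀ·(x' − x̄) = [13, 5]
z = y + H·x̄ = [13, 5] + [-14, -2] = [-1, 3]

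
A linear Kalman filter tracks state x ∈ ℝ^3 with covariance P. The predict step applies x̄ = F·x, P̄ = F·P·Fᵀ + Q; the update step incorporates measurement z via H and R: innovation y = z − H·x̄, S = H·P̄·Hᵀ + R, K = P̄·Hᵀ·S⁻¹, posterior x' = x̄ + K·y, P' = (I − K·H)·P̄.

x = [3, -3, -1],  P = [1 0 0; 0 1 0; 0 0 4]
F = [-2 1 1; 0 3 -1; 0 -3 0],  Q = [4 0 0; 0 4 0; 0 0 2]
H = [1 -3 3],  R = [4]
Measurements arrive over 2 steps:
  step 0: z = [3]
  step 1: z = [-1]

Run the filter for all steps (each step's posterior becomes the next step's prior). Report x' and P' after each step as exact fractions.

step 0: x' = [-4456/419, -350/419, 1605/419], P' = [5398/419 134/419 -1656/419; 134/419 882/419 732/419; -1656/419 732/419 1360/419]
step 1: x' = [2509289/130142, 168161/130142, -348591/65071], P' = [4760267/65071 360779/65071 -1217628/65071; 360779/65071 145219/65071 12180/65071; -1217628/65071 12180/65071 431228/65071]

step 0: x̄ = F·x = [-10, -8, 9]
step 0: P̄ = F·P·Fᵀ + Q = [13 -1 -3; -1 17 -9; -3 -9 11]
step 0: y = z − H·x̄ = [-38]
step 0: S = H·P̄·Hᵀ + R = [419]
step 0: K = P̄·Hᵀ·S⁻¹ = [7/419; -79/419; 57/419]
step 0: x' = x̄ + K·y = [-4456/419, -350/419, 1605/419]
step 0: P' = (I − K·H)·P̄ = [5398/419 134/419 -1656/419; 134/419 882/419 732/419; -1656/419 732/419 1360/419]
step 1: x̄ = F·x = [10167/419, -2655/419, 1050/419]
step 1: P̄ = F·P·Fᵀ + Q = [33062/419 -1366/419 -4038/419; -1366/419 6582/419 -5742/419; -4038/419 -5742/419 8776/419]
step 1: y = z − H·x̄ = [-21701/419]
step 1: S = H·P̄·Hᵀ + R = [260284/419]
step 1: K = P̄·Hᵀ·S⁻¹ = [12523/130142; -19169/130142; 9879/65071]
step 1: x' = x̄ + K·y = [2509289/130142, 168161/130142, -348591/65071]
step 1: P' = (I − K·H)·P̄ = [4760267/65071 360779/65071 -1217628/65071; 360779/65071 145219/65071 12180/65071; -1217628/65071 12180/65071 431228/65071]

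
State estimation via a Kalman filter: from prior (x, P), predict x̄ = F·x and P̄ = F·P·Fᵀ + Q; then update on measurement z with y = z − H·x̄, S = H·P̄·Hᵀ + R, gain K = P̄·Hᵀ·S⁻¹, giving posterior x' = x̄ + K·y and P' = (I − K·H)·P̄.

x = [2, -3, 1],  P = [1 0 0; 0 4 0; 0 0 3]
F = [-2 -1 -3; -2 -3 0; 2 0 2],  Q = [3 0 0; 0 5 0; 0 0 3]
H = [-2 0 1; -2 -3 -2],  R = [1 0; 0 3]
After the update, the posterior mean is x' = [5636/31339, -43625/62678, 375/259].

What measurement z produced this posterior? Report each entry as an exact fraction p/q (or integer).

z = [1, -1]

x̄ = F·x = [-4, 5, 6]
P̄ = F·P·Fᵀ + Q = [38 16 -22; 16 45 -4; -22 -4 19]
S = H·P̄·Hᵀ + R = [260 178; 178 604]
K = P̄·Hᵀ·S⁻¹ = [-11238/31339 -839/31339; 3279/62678 -8733/31339; 72/259 -27/518]
x' − x̄ = [130992/31339, -357015/62678, -1179/259] = K·y
y = (KᵀK)⁻¹·Kᵀ·(x' − x̄) = [-13, 18]
z = y + H·x̄ = [-13, 18] + [14, -19] = [1, -1]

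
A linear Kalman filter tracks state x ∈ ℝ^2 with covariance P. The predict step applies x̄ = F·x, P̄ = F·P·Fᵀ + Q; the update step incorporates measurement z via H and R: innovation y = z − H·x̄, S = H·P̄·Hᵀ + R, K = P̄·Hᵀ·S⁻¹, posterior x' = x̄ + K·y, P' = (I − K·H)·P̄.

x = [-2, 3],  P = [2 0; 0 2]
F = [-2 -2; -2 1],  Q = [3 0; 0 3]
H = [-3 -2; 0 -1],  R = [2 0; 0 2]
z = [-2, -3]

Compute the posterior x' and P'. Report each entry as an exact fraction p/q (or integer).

x' = [-4728/2651, 9681/2651]
P' = [2386/2651 -2756/2651; -2756/2651 4210/2651]

x̄ = F·x = [-2, 7]
P̄ = F·P·Fᵀ + Q = [19 4; 4 13]
y = z − H·x̄ = [6, 4]
S = H·P̄·Hᵀ + R = [273 38; 38 15]
K = P̄·Hᵀ·S⁻¹ = [-823/2651 1378/2651; -76/2651 -2105/2651]
x' = x̄ + K·y = [-4728/2651, 9681/2651]
P' = (I − K·H)·P̄ = [2386/2651 -2756/2651; -2756/2651 4210/2651]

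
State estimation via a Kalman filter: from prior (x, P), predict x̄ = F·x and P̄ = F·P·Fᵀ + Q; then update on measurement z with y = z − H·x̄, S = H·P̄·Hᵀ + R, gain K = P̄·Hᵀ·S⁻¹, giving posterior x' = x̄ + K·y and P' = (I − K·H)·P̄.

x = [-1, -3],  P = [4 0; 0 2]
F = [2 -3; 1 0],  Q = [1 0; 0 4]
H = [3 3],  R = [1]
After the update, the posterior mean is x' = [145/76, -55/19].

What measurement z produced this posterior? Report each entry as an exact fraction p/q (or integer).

z = [-3]

x̄ = F·x = [7, -1]
P̄ = F·P·Fᵀ + Q = [35 8; 8 8]
S = H·P̄·Hᵀ + R = [532]
K = P̄·Hᵀ·S⁻¹ = [129/532; 12/133]
x' − x̄ = [-387/76, -36/19] = K·y
y = (KᵀK)⁻¹·Kᵀ·(x' − x̄) = [-21]
z = y + H·x̄ = [-21] + [18] = [-3]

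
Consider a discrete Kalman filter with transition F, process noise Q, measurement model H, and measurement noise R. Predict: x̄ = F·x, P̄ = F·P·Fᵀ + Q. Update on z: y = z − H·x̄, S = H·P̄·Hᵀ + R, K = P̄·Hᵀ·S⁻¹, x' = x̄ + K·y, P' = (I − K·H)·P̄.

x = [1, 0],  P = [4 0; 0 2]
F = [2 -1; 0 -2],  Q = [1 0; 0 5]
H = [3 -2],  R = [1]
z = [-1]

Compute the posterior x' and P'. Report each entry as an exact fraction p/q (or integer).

x̄ = F·x = [2, 0]
P̄ = F·P·Fᵀ + Q = [19 4; 4 13]
y = z − H·x̄ = [-7]
S = H·P̄·Hᵀ + R = [176]
K = P̄·Hᵀ·S⁻¹ = [49/176; -7/88]
x' = x̄ + K·y = [9/176, 49/88]
P' = (I − K·H)·P̄ = [943/176 695/88; 695/88 523/44]

x' = [9/176, 49/88]
P' = [943/176 695/88; 695/88 523/44]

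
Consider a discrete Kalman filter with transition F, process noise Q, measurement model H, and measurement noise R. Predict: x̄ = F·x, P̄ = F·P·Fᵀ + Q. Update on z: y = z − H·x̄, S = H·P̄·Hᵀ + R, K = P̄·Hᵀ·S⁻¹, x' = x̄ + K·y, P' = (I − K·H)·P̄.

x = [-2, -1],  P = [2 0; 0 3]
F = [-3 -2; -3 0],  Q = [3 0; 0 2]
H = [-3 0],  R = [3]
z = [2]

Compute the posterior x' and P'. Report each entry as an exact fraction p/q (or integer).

x̄ = F·x = [8, 6]
P̄ = F·P·Fᵀ + Q = [33 18; 18 20]
y = z − H·x̄ = [26]
S = H·P̄·Hᵀ + R = [300]
K = P̄·Hᵀ·S⁻¹ = [-33/100; -9/50]
x' = x̄ + K·y = [-29/50, 33/25]
P' = (I − K·H)·P̄ = [33/100 9/50; 9/50 257/25]

x' = [-29/50, 33/25]
P' = [33/100 9/50; 9/50 257/25]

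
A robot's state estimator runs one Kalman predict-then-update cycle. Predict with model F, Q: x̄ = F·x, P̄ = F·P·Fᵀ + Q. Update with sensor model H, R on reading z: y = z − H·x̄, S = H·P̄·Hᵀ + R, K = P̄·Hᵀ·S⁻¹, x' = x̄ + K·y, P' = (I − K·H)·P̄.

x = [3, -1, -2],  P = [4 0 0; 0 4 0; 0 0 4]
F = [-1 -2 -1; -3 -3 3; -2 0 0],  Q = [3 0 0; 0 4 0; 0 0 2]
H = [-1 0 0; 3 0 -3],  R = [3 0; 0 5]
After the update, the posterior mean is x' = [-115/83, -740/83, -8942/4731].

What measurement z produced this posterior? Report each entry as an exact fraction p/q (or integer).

z = [1, 1]

x̄ = F·x = [1, -12, -6]
P̄ = F·P·Fᵀ + Q = [27 24 8; 24 112 24; 8 24 18]
S = H·P̄·Hᵀ + R = [30 -57; -57 266]
K = P̄·Hᵀ·S⁻¹ = [-69/83 3/83; -112/83 -24/83; -202/249 -452/1577]
x' − x̄ = [-198/83, 256/83, 19444/4731] = K·y
y = (KᵀK)⁻¹·Kᵀ·(x' − x̄) = [2, -20]
z = y + H·x̄ = [2, -20] + [-1, 21] = [1, 1]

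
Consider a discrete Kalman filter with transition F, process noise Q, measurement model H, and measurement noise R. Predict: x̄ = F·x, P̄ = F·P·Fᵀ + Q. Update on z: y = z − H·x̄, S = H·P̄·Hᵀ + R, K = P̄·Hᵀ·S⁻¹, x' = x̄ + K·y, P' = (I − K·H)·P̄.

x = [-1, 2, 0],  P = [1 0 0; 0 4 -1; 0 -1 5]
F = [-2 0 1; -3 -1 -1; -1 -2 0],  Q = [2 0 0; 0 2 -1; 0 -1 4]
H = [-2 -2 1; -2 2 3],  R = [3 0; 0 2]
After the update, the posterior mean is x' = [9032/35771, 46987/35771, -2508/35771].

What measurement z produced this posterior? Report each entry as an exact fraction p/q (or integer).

z = [-3, 2]

x̄ = F·x = [2, 1, -3]
P̄ = F·P·Fᵀ + Q = [11 2 4; 2 18 8; 4 8 21]
S = H·P̄·Hᵀ + R = [108 -29; -29 339]
K = P̄·Hᵀ·S⁻¹ = [-7632/35771 -1286/35771; -9224/35771 5120/35771; 1042/35771 7581/35771]
x' − x̄ = [-62510/35771, 11216/35771, 104805/35771] = K·y
y = (KᵀK)⁻¹·Kᵀ·(x' − x̄) = [6, 13]
z = y + H·x̄ = [6, 13] + [-9, -11] = [-3, 2]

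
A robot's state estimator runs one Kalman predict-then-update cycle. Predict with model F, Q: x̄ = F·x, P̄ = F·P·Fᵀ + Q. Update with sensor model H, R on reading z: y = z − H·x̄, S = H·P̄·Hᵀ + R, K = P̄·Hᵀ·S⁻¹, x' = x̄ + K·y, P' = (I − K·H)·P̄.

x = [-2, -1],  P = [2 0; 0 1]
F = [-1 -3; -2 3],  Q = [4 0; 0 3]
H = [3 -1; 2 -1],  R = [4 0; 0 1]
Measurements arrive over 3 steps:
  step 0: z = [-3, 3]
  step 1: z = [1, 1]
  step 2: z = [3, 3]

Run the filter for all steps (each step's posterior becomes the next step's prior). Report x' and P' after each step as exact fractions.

step 0: x' = [-395/864, -2221/864], P' = [1435/864 3005/864; 3005/864 6955/864]
step 1: x' = [-914359/3906059, -6065016/3906059], P' = [2715804/3906059 5019388/3906059; 5019388/3906059 12008168/3906059]
step 2: x' = [3942279773/7066049041, -12518116568/7066049041], P' = [4917240920/7066049041 9090132120/7066049041; 9090132120/7066049041 21737295996/7066049041]

step 0: x̄ = F·x = [5, 1]
step 0: P̄ = F·P·Fᵀ + Q = [15 -5; -5 20]
step 0: y = z − H·x̄ = [-17, -6]
step 0: S = H·P̄·Hᵀ + R = [189 135; 135 101]
step 0: K = P̄·Hᵀ·S⁻¹ = [325/864 -5/32; 515/864 -35/32]
step 0: x' = x̄ + K·y = [-395/864, -2221/864]
step 0: P' = (I − K·H)·P̄ = [1435/864 3005/864; 3005/864 6955/864]
step 1: x̄ = F·x = [3529/432, -5873/864]
step 1: P̄ = F·P·Fᵀ + Q = [21379/216 -25355/432; -25355/432 34867/864]
step 1: y = z − H·x̄ = [-26183/864, -2125/96]
step 1: S = H·P̄·Hᵀ + R = [1112227/864 89057/96; 89057/96 21505/32]
step 1: K = P̄·Hᵀ·S⁻¹ = [782006/3906059 412220/3906059; 762499/3906059 -1969392/3906059]
step 1: x' = x̄ + K·y = [-914359/3906059, -6065016/3906059]
step 1: P' = (I − K·H)·P̄ = [2715804/3906059 5019388/3906059; 5019388/3906059 12008168/3906059]
step 2: x̄ = F·x = [19109407/3906059, -16366330/3906059]
step 2: P̄ = F·P·Fᵀ + Q = [156529880/3906059 -87583740/3906059; -87583740/3906059 70422249/3906059]
step 2: y = z − H·x̄ = [-61976374/3906059, -42866967/3906059]
step 2: S = H·P̄·Hᵀ + R = [2020317845/3906059 1447520229/3906059; 1447520229/3906059 1050782788/3906059]
step 2: K = P̄·Hᵀ·S⁻¹ = [1415397660/7066049041 744349720/7066049041; 1383275091/7066049041 -3557031756/7066049041]
step 2: x' = x̄ + K·y = [3942279773/7066049041, -12518116568/7066049041]
step 2: P' = (I − K·H)·P̄ = [4917240920/7066049041 9090132120/7066049041; 9090132120/7066049041 21737295996/7066049041]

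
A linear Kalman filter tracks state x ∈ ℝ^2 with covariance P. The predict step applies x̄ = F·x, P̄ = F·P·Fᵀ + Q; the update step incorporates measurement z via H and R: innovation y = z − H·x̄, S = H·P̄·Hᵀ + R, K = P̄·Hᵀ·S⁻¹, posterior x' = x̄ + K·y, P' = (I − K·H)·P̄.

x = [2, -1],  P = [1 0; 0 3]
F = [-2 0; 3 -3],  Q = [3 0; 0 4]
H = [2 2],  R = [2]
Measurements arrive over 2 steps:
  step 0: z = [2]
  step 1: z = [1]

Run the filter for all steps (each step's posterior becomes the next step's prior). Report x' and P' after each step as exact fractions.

step 0: x' = [-292/71, 367/71], P' = [495/71 -494/71; -494/71 528/71]
step 1: x' = [-77/201, 14014/17487], P' = [559/67 -1720/201; -1720/201 162089/17487]

step 0: x̄ = F·x = [-4, 9]
step 0: P̄ = F·P·Fᵀ + Q = [7 -6; -6 40]
step 0: y = z − H·x̄ = [-8]
step 0: S = H·P̄·Hᵀ + R = [142]
step 0: K = P̄·Hᵀ·S⁻¹ = [1/71; 34/71]
step 0: x' = x̄ + K·y = [-292/71, 367/71]
step 0: P' = (I − K·H)·P̄ = [495/71 -494/71; -494/71 528/71]
step 1: x̄ = F·x = [584/71, -1977/71]
step 1: P̄ = F·P·Fᵀ + Q = [2193/71 -5934/71; -5934/71 18383/71]
step 1: y = z − H·x̄ = [2857/71]
step 1: S = H·P̄·Hᵀ + R = [34974/71]
step 1: K = P̄·Hᵀ·S⁻¹ = [-43/201; 12449/17487]
step 1: x' = x̄ + K·y = [-77/201, 14014/17487]
step 1: P' = (I − K·H)·P̄ = [559/67 -1720/201; -1720/201 162089/17487]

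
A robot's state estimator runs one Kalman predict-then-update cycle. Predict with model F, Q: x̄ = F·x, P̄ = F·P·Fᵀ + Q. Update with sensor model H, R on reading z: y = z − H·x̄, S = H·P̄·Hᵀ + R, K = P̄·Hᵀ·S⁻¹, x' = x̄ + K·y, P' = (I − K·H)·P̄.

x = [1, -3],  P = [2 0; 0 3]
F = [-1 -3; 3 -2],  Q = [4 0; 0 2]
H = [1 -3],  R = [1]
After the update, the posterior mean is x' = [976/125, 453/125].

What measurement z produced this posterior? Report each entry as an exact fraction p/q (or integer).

x̄ = F·x = [8, 9]
P̄ = F·P·Fᵀ + Q = [33 12; 12 32]
S = H·P̄·Hᵀ + R = [250]
K = P̄·Hᵀ·S⁻¹ = [-3/250; -42/125]
x' − x̄ = [-24/125, -672/125] = K·y
y = (KᵀK)⁻¹·Kᵀ·(x' − x̄) = [16]
z = y + H·x̄ = [16] + [-19] = [-3]

z = [-3]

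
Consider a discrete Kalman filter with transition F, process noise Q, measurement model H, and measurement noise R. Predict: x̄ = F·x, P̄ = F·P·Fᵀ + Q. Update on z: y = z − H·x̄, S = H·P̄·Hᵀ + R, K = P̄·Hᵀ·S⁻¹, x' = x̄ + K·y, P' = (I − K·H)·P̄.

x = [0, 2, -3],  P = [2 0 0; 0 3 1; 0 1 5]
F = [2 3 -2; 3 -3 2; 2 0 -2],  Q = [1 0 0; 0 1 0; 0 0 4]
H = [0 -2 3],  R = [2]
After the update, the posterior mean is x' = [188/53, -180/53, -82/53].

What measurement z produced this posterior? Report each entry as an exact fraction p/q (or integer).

z = [2]

x̄ = F·x = [12, -12, 6]
P̄ = F·P·Fᵀ + Q = [44 -23 22; -23 54 -2; 22 -2 32]
S = H·P̄·Hᵀ + R = [530]
K = P̄·Hᵀ·S⁻¹ = [56/265; -57/265; 10/53]
x' − x̄ = [-448/53, 456/53, -400/53] = K·y
y = (KᵀK)⁻¹·Kᵀ·(x' − x̄) = [-40]
z = y + H·x̄ = [-40] + [42] = [2]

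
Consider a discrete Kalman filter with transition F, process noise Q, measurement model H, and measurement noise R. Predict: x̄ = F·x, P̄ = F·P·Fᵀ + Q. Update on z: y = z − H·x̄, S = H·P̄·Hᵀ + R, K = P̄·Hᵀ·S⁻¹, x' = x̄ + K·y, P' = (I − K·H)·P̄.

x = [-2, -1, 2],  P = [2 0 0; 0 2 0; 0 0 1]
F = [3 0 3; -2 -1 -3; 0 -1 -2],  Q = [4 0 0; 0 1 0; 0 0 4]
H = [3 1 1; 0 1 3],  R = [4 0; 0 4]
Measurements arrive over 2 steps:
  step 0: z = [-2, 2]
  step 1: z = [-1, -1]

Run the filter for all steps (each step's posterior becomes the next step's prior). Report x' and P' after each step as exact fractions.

step 0: x' = [-31782/25829, 39387/25829, 1325/25829], P' = [21200/25829 -31032/25829 4740/25829; -31032/25829 102618/25829 -26042/25829; 4740/25829 -26042/25829 17142/25829]
step 1: x' = [-17752108/54179603, 28268147/162538809, -68597090/162538809], P' = [38024792/54179603 -43356140/54179603 4579760/54179603; -43356140/54179603 434417512/162538809 -111577552/162538809; 4579760/54179603 -111577552/162538809 94412020/162538809]

step 0: x̄ = F·x = [0, -1, -3]
step 0: P̄ = F·P·Fᵀ + Q = [31 -21 -6; -21 20 8; -6 8 10]
step 0: y = z − H·x̄ = [2, 12]
step 0: S = H·P̄·Hᵀ + R = [167 -35; -35 162]
step 0: K = P̄·Hᵀ·S⁻¹ = [9327/25829 -4203/25829; -4130/25829 6123/25829; 1330/25829 6346/25829]
step 0: x' = x̄ + K·y = [-31782/25829, 39387/25829, 1325/25829]
step 0: P' = (I − K·H)·P̄ = [21200/25829 -31032/25829 4740/25829; -31032/25829 102618/25829 -26042/25829; 4740/25829 -26042/25829 17142/25829]
step 1: x̄ = F·x = [-91371/25829, 20202/25829, -42037/25829]
step 1: P̄ = F·P·Fᵀ + Q = [533714/25829 -181356/25829 39930/25829; -181356/25829 144025/25829 32156/25829; 39930/25829 32156/25829 170334/25829]
step 1: y = z − H·x̄ = [270119/25829, 80080/25829]
step 1: S = H·P̄·Hᵀ + R = [4436857/25829 598953/25829; 598953/25829 1973283/25829]
step 1: K = P̄·Hᵀ·S⁻¹ = [18824499/54179603 -7404215/54179603; -5613775/54179603 24921214/162538809; 2004359/54179603 42914627/162538809]
step 1: x' = x̄ + K·y = [-17752108/54179603, 28268147/162538809, -68597090/162538809]
step 1: P' = (I − K·H)·P̄ = [38024792/54179603 -43356140/54179603 4579760/54179603; -43356140/54179603 434417512/162538809 -111577552/162538809; 4579760/54179603 -111577552/162538809 94412020/162538809]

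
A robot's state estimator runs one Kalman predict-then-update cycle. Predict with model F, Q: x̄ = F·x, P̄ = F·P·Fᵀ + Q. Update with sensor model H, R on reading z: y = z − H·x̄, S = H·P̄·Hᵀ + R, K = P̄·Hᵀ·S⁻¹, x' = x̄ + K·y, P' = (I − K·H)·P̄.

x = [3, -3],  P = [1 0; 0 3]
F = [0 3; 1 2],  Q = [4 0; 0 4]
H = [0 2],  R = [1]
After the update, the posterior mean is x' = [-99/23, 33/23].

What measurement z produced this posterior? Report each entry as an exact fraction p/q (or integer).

z = [3]

x̄ = F·x = [-9, -3]
P̄ = F·P·Fᵀ + Q = [31 18; 18 17]
S = H·P̄·Hᵀ + R = [69]
K = P̄·Hᵀ·S⁻¹ = [12/23; 34/69]
x' − x̄ = [108/23, 102/23] = K·y
y = (KᵀK)⁻¹·Kᵀ·(x' − x̄) = [9]
z = y + H·x̄ = [9] + [-6] = [3]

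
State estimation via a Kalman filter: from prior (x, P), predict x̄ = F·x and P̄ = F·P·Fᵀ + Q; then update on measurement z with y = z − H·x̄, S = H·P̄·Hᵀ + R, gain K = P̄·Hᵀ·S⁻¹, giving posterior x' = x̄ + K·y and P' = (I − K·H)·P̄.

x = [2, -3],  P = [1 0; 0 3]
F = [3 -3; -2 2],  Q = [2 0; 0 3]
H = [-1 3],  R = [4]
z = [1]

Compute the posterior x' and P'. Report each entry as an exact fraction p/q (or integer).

x̄ = F·x = [15, -10]
P̄ = F·P·Fᵀ + Q = [38 -24; -24 19]
y = z − H·x̄ = [46]
S = H·P̄·Hᵀ + R = [357]
K = P̄·Hᵀ·S⁻¹ = [-110/357; 27/119]
x' = x̄ + K·y = [295/357, 52/119]
P' = (I − K·H)·P̄ = [1466/357 114/119; 114/119 74/119]

x' = [295/357, 52/119]
P' = [1466/357 114/119; 114/119 74/119]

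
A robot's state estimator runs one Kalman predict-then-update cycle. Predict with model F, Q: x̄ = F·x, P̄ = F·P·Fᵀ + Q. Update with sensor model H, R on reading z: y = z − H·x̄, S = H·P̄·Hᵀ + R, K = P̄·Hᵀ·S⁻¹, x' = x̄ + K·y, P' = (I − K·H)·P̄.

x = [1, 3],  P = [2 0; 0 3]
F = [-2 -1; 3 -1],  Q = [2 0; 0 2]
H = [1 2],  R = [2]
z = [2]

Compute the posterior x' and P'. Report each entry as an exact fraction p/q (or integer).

x̄ = F·x = [-5, 0]
P̄ = F·P·Fᵀ + Q = [13 -9; -9 23]
y = z − H·x̄ = [7]
S = H·P̄·Hᵀ + R = [71]
K = P̄·Hᵀ·S⁻¹ = [-5/71; 37/71]
x' = x̄ + K·y = [-390/71, 259/71]
P' = (I − K·H)·P̄ = [898/71 -454/71; -454/71 264/71]

x' = [-390/71, 259/71]
P' = [898/71 -454/71; -454/71 264/71]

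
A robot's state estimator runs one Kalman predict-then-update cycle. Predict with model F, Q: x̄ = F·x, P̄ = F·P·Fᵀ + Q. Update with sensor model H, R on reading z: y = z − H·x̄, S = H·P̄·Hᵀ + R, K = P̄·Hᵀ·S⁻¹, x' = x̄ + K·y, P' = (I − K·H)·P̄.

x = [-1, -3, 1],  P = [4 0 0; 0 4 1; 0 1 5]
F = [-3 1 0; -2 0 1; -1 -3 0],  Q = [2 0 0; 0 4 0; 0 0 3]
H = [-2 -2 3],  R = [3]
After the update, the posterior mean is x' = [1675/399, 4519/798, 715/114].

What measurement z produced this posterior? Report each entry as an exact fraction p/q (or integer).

z = [-1]

x̄ = F·x = [0, 3, 10]
P̄ = F·P·Fᵀ + Q = [42 25 0; 25 25 5; 0 5 43]
S = H·P̄·Hᵀ + R = [798]
K = P̄·Hᵀ·S⁻¹ = [-67/399; -85/798; 17/114]
x' − x̄ = [1675/399, 2125/798, -425/114] = K·y
y = (KᵀK)⁻¹·Kᵀ·(x' − x̄) = [-25]
z = y + H·x̄ = [-25] + [24] = [-1]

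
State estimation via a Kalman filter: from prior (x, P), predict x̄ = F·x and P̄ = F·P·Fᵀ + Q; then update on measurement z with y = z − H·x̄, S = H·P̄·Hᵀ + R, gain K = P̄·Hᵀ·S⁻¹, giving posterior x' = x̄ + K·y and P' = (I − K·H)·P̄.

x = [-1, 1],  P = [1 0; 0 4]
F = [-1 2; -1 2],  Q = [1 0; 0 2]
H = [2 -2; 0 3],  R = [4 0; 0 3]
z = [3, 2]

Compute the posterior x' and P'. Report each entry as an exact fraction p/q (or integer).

x' = [41/22, 153/220]
P' = [23/22 7/22; 7/22 18/55]

x̄ = F·x = [3, 3]
P̄ = F·P·Fᵀ + Q = [18 17; 17 19]
y = z − H·x̄ = [3, -7]
S = H·P̄·Hᵀ + R = [16 -12; -12 174]
K = P̄·Hᵀ·S⁻¹ = [4/11 7/22; -1/220 18/55]
x' = x̄ + K·y = [41/22, 153/220]
P' = (I − K·H)·P̄ = [23/22 7/22; 7/22 18/55]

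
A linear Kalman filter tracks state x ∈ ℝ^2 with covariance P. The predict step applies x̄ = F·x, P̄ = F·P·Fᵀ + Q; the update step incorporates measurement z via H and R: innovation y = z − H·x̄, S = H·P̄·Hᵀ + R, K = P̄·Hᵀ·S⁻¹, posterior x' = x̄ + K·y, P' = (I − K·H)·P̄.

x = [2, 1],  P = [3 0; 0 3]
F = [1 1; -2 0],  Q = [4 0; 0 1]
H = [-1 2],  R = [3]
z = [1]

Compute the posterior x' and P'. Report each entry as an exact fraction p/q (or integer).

x' = [3/89, 28/89]
P' = [406/89 170/89; 170/89 133/89]

x̄ = F·x = [3, -4]
P̄ = F·P·Fᵀ + Q = [10 -6; -6 13]
y = z − H·x̄ = [12]
S = H·P̄·Hᵀ + R = [89]
K = P̄·Hᵀ·S⁻¹ = [-22/89; 32/89]
x' = x̄ + K·y = [3/89, 28/89]
P' = (I − K·H)·P̄ = [406/89 170/89; 170/89 133/89]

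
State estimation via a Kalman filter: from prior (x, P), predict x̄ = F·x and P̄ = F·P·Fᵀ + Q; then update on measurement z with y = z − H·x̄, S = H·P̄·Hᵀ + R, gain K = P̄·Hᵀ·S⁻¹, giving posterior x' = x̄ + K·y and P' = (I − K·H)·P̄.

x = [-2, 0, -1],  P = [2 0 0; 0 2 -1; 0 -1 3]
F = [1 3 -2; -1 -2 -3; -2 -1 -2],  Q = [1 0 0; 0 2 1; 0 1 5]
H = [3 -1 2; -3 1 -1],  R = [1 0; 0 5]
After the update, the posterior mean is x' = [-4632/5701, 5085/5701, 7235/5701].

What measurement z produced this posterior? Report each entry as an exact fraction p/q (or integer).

z = [-1, 1]

x̄ = F·x = [0, 5, 6]
P̄ = F·P·Fᵀ + Q = [45 9 6; 9 27 20; 6 20 23]
S = H·P̄·Hᵀ + R = [463 -418; -418 402]
K = P̄·Hᵀ·S⁻¹ = [150/5701 -1716/5701; 3860/5701 3730/5701; 4455/5701 8669/11402]
x' − x̄ = [-4632/5701, -23420/5701, -26971/5701] = K·y
y = (KᵀK)⁻¹·Kᵀ·(x' − x̄) = [-8, 2]
z = y + H·x̄ = [-8, 2] + [7, -1] = [-1, 1]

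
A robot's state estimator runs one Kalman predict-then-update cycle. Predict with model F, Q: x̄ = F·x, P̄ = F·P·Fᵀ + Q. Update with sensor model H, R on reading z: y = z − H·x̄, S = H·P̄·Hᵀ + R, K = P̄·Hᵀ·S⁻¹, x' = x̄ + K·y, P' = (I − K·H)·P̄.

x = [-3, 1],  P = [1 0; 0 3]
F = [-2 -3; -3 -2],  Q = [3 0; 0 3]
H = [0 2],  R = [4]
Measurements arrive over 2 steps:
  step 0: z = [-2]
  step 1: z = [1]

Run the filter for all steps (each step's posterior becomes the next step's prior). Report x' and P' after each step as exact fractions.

step 0: x' = [-117/25, -17/25], P' = [274/25 24/25; 24/25 24/25]
step 1: x' = [234/295, 739/1180], P' = [425/59 42/59; 42/59 117/118]

step 0: x̄ = F·x = [3, 7]
step 0: P̄ = F·P·Fᵀ + Q = [34 24; 24 24]
step 0: y = z − H·x̄ = [-16]
step 0: S = H·P̄·Hᵀ + R = [100]
step 0: K = P̄·Hᵀ·S⁻¹ = [12/25; 12/25]
step 0: x' = x̄ + K·y = [-117/25, -17/25]
step 0: P' = (I − K·H)·P̄ = [274/25 24/25; 24/25 24/25]
step 1: x̄ = F·x = [57/5, 77/5]
step 1: P̄ = F·P·Fᵀ + Q = [67 84; 84 117]
step 1: y = z − H·x̄ = [-149/5]
step 1: S = H·P̄·Hᵀ + R = [472]
step 1: K = P̄·Hᵀ·S⁻¹ = [21/59; 117/236]
step 1: x' = x̄ + K·y = [234/295, 739/1180]
step 1: P' = (I − K·H)·P̄ = [425/59 42/59; 42/59 117/118]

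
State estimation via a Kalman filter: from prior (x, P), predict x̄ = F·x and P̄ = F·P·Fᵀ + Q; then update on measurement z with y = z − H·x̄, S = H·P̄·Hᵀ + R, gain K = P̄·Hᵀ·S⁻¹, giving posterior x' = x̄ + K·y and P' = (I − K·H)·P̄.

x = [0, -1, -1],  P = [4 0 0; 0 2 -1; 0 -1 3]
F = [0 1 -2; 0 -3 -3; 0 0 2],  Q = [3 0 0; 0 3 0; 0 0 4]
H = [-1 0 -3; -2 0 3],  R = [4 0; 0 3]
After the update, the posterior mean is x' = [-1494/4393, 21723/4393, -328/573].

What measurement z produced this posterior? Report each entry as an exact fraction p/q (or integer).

x̄ = F·x = [1, 6, -2]
P̄ = F·P·Fᵀ + Q = [21 9 -14; 9 30 -12; -14 -12 16]
S = H·P̄·Hᵀ + R = [85 -144; -144 399]
K = P̄·Hᵀ·S⁻¹ = [-1239/4393 -1372/4393; 999/4393 -234/4393; -38/191 68/573]
x' − x̄ = [-5887/4393, -4635/4393, 818/573] = K·y
y = (KᵀK)⁻¹·Kᵀ·(x' − x̄) = [-3, 7]
z = y + H·x̄ = [-3, 7] + [5, -8] = [2, -1]

z = [2, -1]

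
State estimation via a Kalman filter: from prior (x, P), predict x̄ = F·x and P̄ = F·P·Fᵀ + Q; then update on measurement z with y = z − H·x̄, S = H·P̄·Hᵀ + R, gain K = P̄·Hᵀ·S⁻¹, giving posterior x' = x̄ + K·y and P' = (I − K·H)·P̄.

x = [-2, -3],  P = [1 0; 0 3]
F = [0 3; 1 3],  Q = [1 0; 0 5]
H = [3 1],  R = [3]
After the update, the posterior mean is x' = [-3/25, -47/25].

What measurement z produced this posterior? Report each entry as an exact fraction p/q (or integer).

x̄ = F·x = [-9, -11]
P̄ = F·P·Fᵀ + Q = [28 27; 27 33]
S = H·P̄·Hᵀ + R = [450]
K = P̄·Hᵀ·S⁻¹ = [37/150; 19/75]
x' − x̄ = [222/25, 228/25] = K·y
y = (KᵀK)⁻¹·Kᵀ·(x' − x̄) = [36]
z = y + H·x̄ = [36] + [-38] = [-2]

z = [-2]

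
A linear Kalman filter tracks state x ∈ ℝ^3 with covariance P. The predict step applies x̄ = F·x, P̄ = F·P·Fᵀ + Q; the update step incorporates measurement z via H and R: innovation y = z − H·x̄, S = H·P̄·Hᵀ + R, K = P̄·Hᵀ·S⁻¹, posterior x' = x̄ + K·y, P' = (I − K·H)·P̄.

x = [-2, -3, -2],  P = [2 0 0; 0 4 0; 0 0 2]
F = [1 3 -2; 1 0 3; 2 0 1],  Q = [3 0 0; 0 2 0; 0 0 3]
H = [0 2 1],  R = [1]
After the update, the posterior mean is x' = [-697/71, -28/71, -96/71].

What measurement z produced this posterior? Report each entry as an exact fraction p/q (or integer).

x̄ = F·x = [-7, -8, -6]
P̄ = F·P·Fᵀ + Q = [49 -10 0; -10 22 10; 0 10 13]
S = H·P̄·Hᵀ + R = [142]
K = P̄·Hᵀ·S⁻¹ = [-10/71; 27/71; 33/142]
x' − x̄ = [-200/71, 540/71, 330/71] = K·y
y = (KᵀK)⁻¹·Kᵀ·(x' − x̄) = [20]
z = y + H·x̄ = [20] + [-22] = [-2]

z = [-2]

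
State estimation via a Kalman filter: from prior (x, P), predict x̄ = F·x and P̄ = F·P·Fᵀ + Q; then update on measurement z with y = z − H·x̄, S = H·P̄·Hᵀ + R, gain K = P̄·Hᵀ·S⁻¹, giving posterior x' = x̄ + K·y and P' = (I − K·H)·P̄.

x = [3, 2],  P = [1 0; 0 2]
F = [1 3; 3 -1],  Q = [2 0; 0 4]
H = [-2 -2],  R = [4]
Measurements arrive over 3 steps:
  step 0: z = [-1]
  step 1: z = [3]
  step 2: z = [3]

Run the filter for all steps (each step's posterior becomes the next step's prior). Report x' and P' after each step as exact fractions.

step 0: x̄ = F·x = [9, 7]
step 0: P̄ = F·P·Fᵀ + Q = [21 -3; -3 15]
step 0: y = z − H·x̄ = [31]
step 0: S = H·P̄·Hᵀ + R = [124]
step 0: K = P̄·Hᵀ·S⁻¹ = [-9/31; -6/31]
step 0: x' = x̄ + K·y = [0, 1]
step 0: P' = (I − K·H)·P̄ = [327/31 -309/31; -309/31 321/31]
step 1: x̄ = F·x = [3, -1]
step 1: P̄ = F·P·Fᵀ + Q = [1424/31 -2454/31; -2454/31 5242/31]
step 1: y = z − H·x̄ = [7]
step 1: S = H·P̄·Hᵀ + R = [7156/31]
step 1: K = P̄·Hᵀ·S⁻¹ = [515/1789; -1394/1789]
step 1: x' = x̄ + K·y = [8972/1789, -11547/1789]
step 1: P' = (I − K·H)·P̄ = [47956/1789 -48986/1789; -48986/1789 51774/1789]
step 2: x̄ = F·x = [-25669/1789, 38463/1789]
step 2: P̄ = F·P·Fᵀ + Q = [223584/1789 -403342/1789; -403342/1789 784450/1789]
step 2: y = z − H·x̄ = [30955/1789]
step 2: S = H·P̄·Hᵀ + R = [812556/1789]
step 2: K = P̄·Hᵀ·S⁻¹ = [89879/203139; -63518/67713]
step 2: x' = x̄ + K·y = [-1359514/203139, 356761/67713]
step 2: P' = (I − K·H)·P̄ = [7325708/203139 -2501822/67713; -2501822/67713 876286/22571]

step 0: x' = [0, 1], P' = [327/31 -309/31; -309/31 321/31]
step 1: x' = [8972/1789, -11547/1789], P' = [47956/1789 -48986/1789; -48986/1789 51774/1789]
step 2: x' = [-1359514/203139, 356761/67713], P' = [7325708/203139 -2501822/67713; -2501822/67713 876286/22571]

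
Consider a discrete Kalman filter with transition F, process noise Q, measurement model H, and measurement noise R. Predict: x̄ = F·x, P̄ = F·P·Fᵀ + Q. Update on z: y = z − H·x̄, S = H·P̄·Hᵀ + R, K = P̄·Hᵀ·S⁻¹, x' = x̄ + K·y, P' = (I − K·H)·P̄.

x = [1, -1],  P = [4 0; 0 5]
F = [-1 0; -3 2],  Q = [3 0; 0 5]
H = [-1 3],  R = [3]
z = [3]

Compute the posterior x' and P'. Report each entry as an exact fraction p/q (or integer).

x̄ = F·x = [-1, -5]
P̄ = F·P·Fᵀ + Q = [7 12; 12 61]
y = z − H·x̄ = [17]
S = H·P̄·Hᵀ + R = [487]
K = P̄·Hᵀ·S⁻¹ = [29/487; 171/487]
x' = x̄ + K·y = [6/487, 472/487]
P' = (I − K·H)·P̄ = [2568/487 885/487; 885/487 466/487]

x' = [6/487, 472/487]
P' = [2568/487 885/487; 885/487 466/487]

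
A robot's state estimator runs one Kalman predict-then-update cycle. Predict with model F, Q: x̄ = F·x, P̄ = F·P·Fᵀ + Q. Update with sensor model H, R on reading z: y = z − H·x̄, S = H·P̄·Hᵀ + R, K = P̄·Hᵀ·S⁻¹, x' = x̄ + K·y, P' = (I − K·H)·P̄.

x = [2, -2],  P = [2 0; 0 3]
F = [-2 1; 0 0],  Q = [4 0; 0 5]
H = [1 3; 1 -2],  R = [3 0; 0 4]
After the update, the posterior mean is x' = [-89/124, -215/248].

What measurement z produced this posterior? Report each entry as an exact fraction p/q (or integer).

z = [-3, 2]

x̄ = F·x = [-6, 0]
P̄ = F·P·Fᵀ + Q = [15 0; 0 5]
S = H·P̄·Hᵀ + R = [63 -15; -15 39]
K = P̄·Hᵀ·S⁻¹ = [45/124 65/124; 145/744 -45/248]
x' − x̄ = [655/124, -215/248] = K·y
y = (KᵀK)⁻¹·Kᵀ·(x' − x̄) = [3, 8]
z = y + H·x̄ = [3, 8] + [-6, -6] = [-3, 2]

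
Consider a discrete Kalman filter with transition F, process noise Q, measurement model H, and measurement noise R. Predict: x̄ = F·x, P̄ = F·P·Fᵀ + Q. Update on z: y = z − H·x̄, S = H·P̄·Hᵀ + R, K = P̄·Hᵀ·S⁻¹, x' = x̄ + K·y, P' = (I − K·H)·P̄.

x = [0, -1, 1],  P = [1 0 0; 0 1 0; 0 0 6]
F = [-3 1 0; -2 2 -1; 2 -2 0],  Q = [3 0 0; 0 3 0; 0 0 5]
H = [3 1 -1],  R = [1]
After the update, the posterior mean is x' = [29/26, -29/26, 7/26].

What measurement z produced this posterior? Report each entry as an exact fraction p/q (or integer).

x̄ = F·x = [-1, -3, 2]
P̄ = F·P·Fᵀ + Q = [13 8 -8; 8 17 -8; -8 -8 13]
S = H·P̄·Hᵀ + R = [260]
K = P̄·Hᵀ·S⁻¹ = [11/52; 49/260; -9/52]
x' − x̄ = [55/26, 49/26, -45/26] = K·y
y = (KᵀK)⁻¹·Kᵀ·(x' − x̄) = [10]
z = y + H·x̄ = [10] + [-8] = [2]

z = [2]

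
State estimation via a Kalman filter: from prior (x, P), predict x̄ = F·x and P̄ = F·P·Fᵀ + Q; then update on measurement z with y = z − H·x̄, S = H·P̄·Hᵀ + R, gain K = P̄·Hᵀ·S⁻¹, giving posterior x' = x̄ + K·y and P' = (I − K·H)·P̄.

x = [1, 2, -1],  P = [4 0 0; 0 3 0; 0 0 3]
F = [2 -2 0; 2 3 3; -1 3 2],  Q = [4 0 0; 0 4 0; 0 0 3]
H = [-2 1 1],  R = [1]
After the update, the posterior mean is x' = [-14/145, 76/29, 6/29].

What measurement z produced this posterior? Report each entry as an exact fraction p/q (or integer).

x̄ = F·x = [-2, 5, 3]
P̄ = F·P·Fᵀ + Q = [32 -2 -26; -2 74 37; -26 37 46]
S = H·P̄·Hᵀ + R = [435]
K = P̄·Hᵀ·S⁻¹ = [-92/435; 23/87; 9/29]
x' − x̄ = [276/145, -69/29, -81/29] = K·y
y = (KᵀK)⁻¹·Kᵀ·(x' − x̄) = [-9]
z = y + H·x̄ = [-9] + [12] = [3]

z = [3]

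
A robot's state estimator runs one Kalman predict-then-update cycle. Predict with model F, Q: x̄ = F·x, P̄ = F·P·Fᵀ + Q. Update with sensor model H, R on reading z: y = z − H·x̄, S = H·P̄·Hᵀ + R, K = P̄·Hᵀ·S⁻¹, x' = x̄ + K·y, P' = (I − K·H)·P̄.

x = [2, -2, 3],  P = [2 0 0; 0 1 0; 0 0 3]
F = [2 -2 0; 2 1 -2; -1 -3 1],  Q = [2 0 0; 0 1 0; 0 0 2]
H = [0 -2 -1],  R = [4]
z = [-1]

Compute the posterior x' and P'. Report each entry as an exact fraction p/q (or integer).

x' = [17/2, -81/28, 93/14]
P' = [21/2 -7/4 9/2; -7/4 271/56 -209/28; 9/2 -209/28 199/14]

x̄ = F·x = [8, -4, 7]
P̄ = F·P·Fᵀ + Q = [14 6 2; 6 22 -13; 2 -13 16]
y = z − H·x̄ = [-2]
S = H·P̄·Hᵀ + R = [56]
K = P̄·Hᵀ·S⁻¹ = [-1/4; -31/56; 5/28]
x' = x̄ + K·y = [17/2, -81/28, 93/14]
P' = (I − K·H)·P̄ = [21/2 -7/4 9/2; -7/4 271/56 -209/28; 9/2 -209/28 199/14]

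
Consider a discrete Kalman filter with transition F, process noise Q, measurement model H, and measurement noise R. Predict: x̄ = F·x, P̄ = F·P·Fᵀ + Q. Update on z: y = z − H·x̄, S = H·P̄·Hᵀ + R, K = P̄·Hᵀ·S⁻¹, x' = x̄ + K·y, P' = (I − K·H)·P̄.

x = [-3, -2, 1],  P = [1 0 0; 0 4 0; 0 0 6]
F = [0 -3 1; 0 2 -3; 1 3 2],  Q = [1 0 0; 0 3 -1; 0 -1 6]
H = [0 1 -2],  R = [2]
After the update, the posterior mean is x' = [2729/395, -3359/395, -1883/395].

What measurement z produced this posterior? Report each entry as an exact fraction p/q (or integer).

z = [1]

x̄ = F·x = [7, -7, -7]
P̄ = F·P·Fᵀ + Q = [43 -42 -24; -42 73 -13; -24 -13 67]
S = H·P̄·Hᵀ + R = [395]
K = P̄·Hᵀ·S⁻¹ = [6/395; 99/395; -147/395]
x' − x̄ = [-36/395, -594/395, 882/395] = K·y
y = (KᵀK)⁻¹·Kᵀ·(x' − x̄) = [-6]
z = y + H·x̄ = [-6] + [7] = [1]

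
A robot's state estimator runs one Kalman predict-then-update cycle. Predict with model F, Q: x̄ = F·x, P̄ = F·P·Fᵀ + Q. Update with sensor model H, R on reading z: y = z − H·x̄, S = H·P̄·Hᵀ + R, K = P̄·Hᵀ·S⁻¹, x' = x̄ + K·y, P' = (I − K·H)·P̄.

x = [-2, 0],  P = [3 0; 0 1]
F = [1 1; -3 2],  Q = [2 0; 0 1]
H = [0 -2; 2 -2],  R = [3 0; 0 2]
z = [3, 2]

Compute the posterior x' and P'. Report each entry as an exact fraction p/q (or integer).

x' = [-182/529, -708/529]
P' = [1448/1587 279/529; 279/529 318/529]

x̄ = F·x = [-2, 6]
P̄ = F·P·Fᵀ + Q = [6 -7; -7 32]
y = z − H·x̄ = [15, 18]
S = H·P̄·Hᵀ + R = [131 156; 156 210]
K = P̄·Hᵀ·S⁻¹ = [-186/529 611/1587; -212/529 -39/529]
x' = x̄ + K·y = [-182/529, -708/529]
P' = (I − K·H)·P̄ = [1448/1587 279/529; 279/529 318/529]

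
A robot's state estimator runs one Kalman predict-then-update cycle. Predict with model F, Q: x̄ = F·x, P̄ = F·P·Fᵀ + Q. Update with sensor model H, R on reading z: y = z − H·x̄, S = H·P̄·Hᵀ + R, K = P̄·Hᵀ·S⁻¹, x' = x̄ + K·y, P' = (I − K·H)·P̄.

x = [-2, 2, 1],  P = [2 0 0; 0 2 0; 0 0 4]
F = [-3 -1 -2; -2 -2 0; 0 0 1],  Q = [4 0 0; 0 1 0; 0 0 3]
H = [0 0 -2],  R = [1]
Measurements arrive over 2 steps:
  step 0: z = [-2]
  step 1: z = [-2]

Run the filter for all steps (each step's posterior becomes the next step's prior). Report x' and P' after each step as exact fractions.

step 0: x' = [2, 0, 1], P' = [904/29 16 -8/29; 16 17 0; -8/29 0 7/29]
step 1: x' = [-8, -4, 1], P' = [32009/81 28178/81 2/81; 28178/81 130249/405 16/405; 2/81 16/405 94/405]

step 0: x̄ = F·x = [2, 0, 1]
step 0: P̄ = F·P·Fᵀ + Q = [40 16 -8; 16 17 0; -8 0 7]
step 0: y = z − H·x̄ = [0]
step 0: S = H·P̄·Hᵀ + R = [29]
step 0: K = P̄·Hᵀ·S⁻¹ = [16/29; 0; -14/29]
step 0: x' = x̄ + K·y = [2, 0, 1]
step 0: P' = (I − K·H)·P̄ = [904/29 16 -8/29; 16 17 0; -8/29 0 7/29]
step 1: x̄ = F·x = [-8, -4, 1]
step 1: P̄ = F·P·Fᵀ + Q = [11461/29 10090/29 10/29; 10090/29 9329/29 16/29; 10/29 16/29 94/29]
step 1: y = z − H·x̄ = [0]
step 1: S = H·P̄·Hᵀ + R = [405/29]
step 1: K = P̄·Hᵀ·S⁻¹ = [-4/81; -32/405; -188/405]
step 1: x' = x̄ + K·y = [-8, -4, 1]
step 1: P' = (I − K·H)·P̄ = [32009/81 28178/81 2/81; 28178/81 130249/405 16/405; 2/81 16/405 94/405]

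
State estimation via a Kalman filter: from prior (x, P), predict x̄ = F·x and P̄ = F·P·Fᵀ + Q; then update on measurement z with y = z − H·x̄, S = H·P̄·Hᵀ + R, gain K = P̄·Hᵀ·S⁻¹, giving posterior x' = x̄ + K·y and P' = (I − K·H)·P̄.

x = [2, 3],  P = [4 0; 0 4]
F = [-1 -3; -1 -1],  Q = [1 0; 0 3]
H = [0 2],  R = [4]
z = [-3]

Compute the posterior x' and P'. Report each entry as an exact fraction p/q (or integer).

x̄ = F·x = [-11, -5]
P̄ = F·P·Fᵀ + Q = [41 16; 16 11]
y = z − H·x̄ = [7]
S = H·P̄·Hᵀ + R = [48]
K = P̄·Hᵀ·S⁻¹ = [2/3; 11/24]
x' = x̄ + K·y = [-19/3, -43/24]
P' = (I − K·H)·P̄ = [59/3 4/3; 4/3 11/12]

x' = [-19/3, -43/24]
P' = [59/3 4/3; 4/3 11/12]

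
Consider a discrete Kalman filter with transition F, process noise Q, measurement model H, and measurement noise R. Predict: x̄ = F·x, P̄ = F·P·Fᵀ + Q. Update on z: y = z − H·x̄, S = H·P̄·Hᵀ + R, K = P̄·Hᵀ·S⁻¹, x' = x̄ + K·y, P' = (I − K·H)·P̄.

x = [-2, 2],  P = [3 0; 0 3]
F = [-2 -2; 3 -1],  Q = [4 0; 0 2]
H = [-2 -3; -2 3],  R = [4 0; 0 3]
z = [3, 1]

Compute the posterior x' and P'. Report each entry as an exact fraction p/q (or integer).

x̄ = F·x = [0, -8]
P̄ = F·P·Fᵀ + Q = [28 -12; -12 32]
y = z − H·x̄ = [-21, 25]
S = H·P̄·Hᵀ + R = [260 -176; -176 547]
K = P̄·Hᵀ·S⁻¹ = [-969/3973 -980/3973; -4566/27811 4632/27811]
x' = x̄ + K·y = [-4151/3973, -10802/27811]
P' = (I − K·H)·P̄ = [1704/3973 156/3973; 156/3973 5360/27811]

x' = [-4151/3973, -10802/27811]
P' = [1704/3973 156/3973; 156/3973 5360/27811]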